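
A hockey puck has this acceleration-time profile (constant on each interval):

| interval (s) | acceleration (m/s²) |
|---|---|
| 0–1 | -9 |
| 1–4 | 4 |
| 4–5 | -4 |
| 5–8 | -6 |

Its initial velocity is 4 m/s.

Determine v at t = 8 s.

Δv equals the area under the a-t graph; then v = v₀ + Δv.
0–1 s: -9 × 1 = -9 m/s
1–4 s: 4 × 3 = 12 m/s
4–5 s: -4 × 1 = -4 m/s
5–8 s: -6 × 3 = -18 m/s
Δv = -19 m/s, so v(8) = 4 + (-19) = -15 m/s.

-15 m/s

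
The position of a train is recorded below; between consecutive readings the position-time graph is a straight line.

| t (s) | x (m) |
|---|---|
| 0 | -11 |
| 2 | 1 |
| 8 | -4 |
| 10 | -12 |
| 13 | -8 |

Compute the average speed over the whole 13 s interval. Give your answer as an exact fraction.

29/13 m/s

Average speed = (total path length)/(elapsed time); on a piecewise-linear x-t graph the path length is Σ|Δx|.
0–2 s: |Δx| = |1 − -11| = 12 m
2–8 s: |Δx| = |-4 − 1| = 5 m
8–10 s: |Δx| = |-12 − -4| = 8 m
10–13 s: |Δx| = |-8 − -12| = 4 m
Total path = 29 m; average speed = 29/13 = 29/13 m/s.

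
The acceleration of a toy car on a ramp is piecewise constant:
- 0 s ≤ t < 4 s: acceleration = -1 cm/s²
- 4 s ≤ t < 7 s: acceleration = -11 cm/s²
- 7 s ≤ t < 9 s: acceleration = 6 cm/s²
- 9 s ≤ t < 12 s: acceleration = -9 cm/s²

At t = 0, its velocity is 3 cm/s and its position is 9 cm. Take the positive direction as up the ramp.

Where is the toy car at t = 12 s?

-202 cm

On each constant-a segment, Δv = aΔt and Δx = v₀Δt + ½aΔt²; chain segment to segment.
0–4 s: v starts 3 cm/s; Δx = 3·4 + ½·-1·4² = 4 cm; v ends -1 cm/s.
4–7 s: v starts -1 cm/s; Δx = -1·3 + ½·-11·3² = -52.5 cm; v ends -34 cm/s.
7–9 s: v starts -34 cm/s; Δx = -34·2 + ½·6·2² = -56 cm; v ends -22 cm/s.
9–12 s: v starts -22 cm/s; Δx = -22·3 + ½·-9·3² = -106.5 cm; v ends -49 cm/s.
x(12) = 9 + Σ Δx = -202 cm.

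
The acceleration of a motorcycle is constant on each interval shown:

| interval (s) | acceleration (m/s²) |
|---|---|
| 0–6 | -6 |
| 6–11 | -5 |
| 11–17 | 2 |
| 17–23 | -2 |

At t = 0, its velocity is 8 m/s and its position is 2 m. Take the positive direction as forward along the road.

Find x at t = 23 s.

On each constant-a segment, Δv = aΔt and Δx = v₀Δt + ½aΔt²; chain segment to segment.
0–6 s: v starts 8 m/s; Δx = 8·6 + ½·-6·6² = -60 m; v ends -28 m/s.
6–11 s: v starts -28 m/s; Δx = -28·5 + ½·-5·5² = -202.5 m; v ends -53 m/s.
11–17 s: v starts -53 m/s; Δx = -53·6 + ½·2·6² = -282 m; v ends -41 m/s.
17–23 s: v starts -41 m/s; Δx = -41·6 + ½·-2·6² = -282 m; v ends -53 m/s.
x(23) = 2 + Σ Δx = -824.5 m.

-824.5 m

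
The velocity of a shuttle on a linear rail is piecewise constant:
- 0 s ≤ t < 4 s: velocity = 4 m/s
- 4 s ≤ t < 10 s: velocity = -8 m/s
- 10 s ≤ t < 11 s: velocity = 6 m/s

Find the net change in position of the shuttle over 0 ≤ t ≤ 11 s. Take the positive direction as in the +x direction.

Net displacement equals the area under the velocity-time graph (areas below the axis count negative).
0–4 s: 4 × 4 = 16 m
4–10 s: -8 × 6 = -48 m
10–11 s: 6 × 1 = 6 m
Net displacement = -26 m

-26 m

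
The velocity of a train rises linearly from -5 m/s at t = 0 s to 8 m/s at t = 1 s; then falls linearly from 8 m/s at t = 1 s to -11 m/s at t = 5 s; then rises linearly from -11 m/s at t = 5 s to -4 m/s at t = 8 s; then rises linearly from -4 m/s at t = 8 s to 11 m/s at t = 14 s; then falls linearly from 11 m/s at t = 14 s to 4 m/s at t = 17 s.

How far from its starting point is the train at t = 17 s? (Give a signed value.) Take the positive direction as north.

16.5 m

Displacement is the signed area under the v-t curve.
0–1 s: ½(-5 + 8)(1) = 1.5 m
1–5 s: ½(8 + -11)(4) = -6 m
5–8 s: ½(-11 + -4)(3) = -22.5 m
8–14 s: ½(-4 + 11)(6) = 21 m
14–17 s: ½(11 + 4)(3) = 22.5 m
Net displacement = 16.5 m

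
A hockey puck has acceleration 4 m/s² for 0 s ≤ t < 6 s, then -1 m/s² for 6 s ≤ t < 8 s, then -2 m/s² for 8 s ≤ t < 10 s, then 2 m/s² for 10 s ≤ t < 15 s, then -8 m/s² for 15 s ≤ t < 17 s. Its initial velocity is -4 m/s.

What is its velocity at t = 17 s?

Δv equals the area under the a-t graph; then v = v₀ + Δv.
0–6 s: 4 × 6 = 24 m/s
6–8 s: -1 × 2 = -2 m/s
8–10 s: -2 × 2 = -4 m/s
10–15 s: 2 × 5 = 10 m/s
15–17 s: -8 × 2 = -16 m/s
Δv = 12 m/s, so v(17) = -4 + (12) = 8 m/s.

8 m/s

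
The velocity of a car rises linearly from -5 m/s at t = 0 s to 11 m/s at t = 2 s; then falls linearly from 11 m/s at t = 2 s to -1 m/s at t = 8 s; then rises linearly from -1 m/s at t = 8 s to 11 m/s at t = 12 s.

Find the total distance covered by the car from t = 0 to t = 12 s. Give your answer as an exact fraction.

1439/24 m

Distance (not displacement) is the total path length: add the absolute areas under v-t.
0–2 s: v = 0 at t = 0.625 s; triangle areas 1.5625 + 7.5625 = 9.125 m
2–8 s: v = 0 at t = 7.5 s; triangle areas 30.25 + 0.25 = 30.5 m
8–12 s: v = 0 at t = 25/3 s; triangle areas 1/6 + 121/6 = 61/3 m
Total distance = 1439/24 m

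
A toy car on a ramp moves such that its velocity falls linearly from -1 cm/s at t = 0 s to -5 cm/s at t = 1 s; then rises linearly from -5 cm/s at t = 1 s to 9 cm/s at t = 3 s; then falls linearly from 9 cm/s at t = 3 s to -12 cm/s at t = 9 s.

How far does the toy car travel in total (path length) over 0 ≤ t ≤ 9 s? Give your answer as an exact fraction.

Total distance travelled is ∫|v| dt — sum the magnitudes of each area piece.
0–1 s: |½(-1 + -5)(1)| = 3 cm
1–3 s: v = 0 at t = 12/7 s; triangle areas 25/14 + 81/14 = 53/7 cm
3–9 s: v = 0 at t = 39/7 s; triangle areas 81/7 + 144/7 = 225/7 cm
Total distance = 299/7 cm

299/7 cm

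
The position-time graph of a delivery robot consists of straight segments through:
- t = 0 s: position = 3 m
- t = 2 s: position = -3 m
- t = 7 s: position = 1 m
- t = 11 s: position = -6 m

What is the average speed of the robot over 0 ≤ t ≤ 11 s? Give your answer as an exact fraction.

Average speed = (total path length)/(elapsed time); on a piecewise-linear x-t graph the path length is Σ|Δx|.
0–2 s: |Δx| = |-3 − 3| = 6 m
2–7 s: |Δx| = |1 − -3| = 4 m
7–11 s: |Δx| = |-6 − 1| = 7 m
Total path = 17 m; average speed = 17/11 = 17/11 m/s.

17/11 m/s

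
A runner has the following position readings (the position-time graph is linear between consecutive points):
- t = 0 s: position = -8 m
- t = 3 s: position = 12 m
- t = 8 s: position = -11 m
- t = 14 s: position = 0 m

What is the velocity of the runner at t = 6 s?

-4.6 m/s

Velocity is the slope of the x-t graph on 3–8 s: (-11 − 12)/(8 − 3) = -4.6 m/s.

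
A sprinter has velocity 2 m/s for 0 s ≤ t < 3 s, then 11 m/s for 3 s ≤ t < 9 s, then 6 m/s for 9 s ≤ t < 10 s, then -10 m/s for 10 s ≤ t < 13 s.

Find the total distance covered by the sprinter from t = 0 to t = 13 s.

108 m

Total distance travelled is ∫|v| dt — sum the magnitudes of each area piece.
0–3 s: |2| × 3 = 6 m
3–9 s: |11| × 6 = 66 m
9–10 s: |6| × 1 = 6 m
10–13 s: |-10| × 3 = 30 m
Total distance = 108 m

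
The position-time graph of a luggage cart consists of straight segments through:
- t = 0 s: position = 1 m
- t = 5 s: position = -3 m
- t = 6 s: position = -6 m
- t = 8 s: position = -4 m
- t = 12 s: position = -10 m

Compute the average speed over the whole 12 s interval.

1.25 m/s

Average speed = (total path length)/(elapsed time); on a piecewise-linear x-t graph the path length is Σ|Δx|.
0–5 s: |Δx| = |-3 − 1| = 4 m
5–6 s: |Δx| = |-6 − -3| = 3 m
6–8 s: |Δx| = |-4 − -6| = 2 m
8–12 s: |Δx| = |-10 − -4| = 6 m
Total path = 15 m; average speed = 15/12 = 1.25 m/s.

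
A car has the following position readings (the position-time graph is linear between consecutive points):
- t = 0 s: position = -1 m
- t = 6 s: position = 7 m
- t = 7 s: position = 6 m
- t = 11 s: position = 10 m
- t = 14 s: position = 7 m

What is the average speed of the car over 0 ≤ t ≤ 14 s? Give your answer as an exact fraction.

8/7 m/s

Average speed = (total path length)/(elapsed time); on a piecewise-linear x-t graph the path length is Σ|Δx|.
0–6 s: |Δx| = |7 − -1| = 8 m
6–7 s: |Δx| = |6 − 7| = 1 m
7–11 s: |Δx| = |10 − 6| = 4 m
11–14 s: |Δx| = |7 − 10| = 3 m
Total path = 16 m; average speed = 16/14 = 8/7 m/s.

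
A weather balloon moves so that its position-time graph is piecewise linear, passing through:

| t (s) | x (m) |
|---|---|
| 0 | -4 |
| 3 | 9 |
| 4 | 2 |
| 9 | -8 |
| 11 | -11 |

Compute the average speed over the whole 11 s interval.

3 m/s

Average speed = (total path length)/(elapsed time); on a piecewise-linear x-t graph the path length is Σ|Δx|.
0–3 s: |Δx| = |9 − -4| = 13 m
3–4 s: |Δx| = |2 − 9| = 7 m
4–9 s: |Δx| = |-8 − 2| = 10 m
9–11 s: |Δx| = |-11 − -8| = 3 m
Total path = 33 m; average speed = 33/11 = 3 m/s.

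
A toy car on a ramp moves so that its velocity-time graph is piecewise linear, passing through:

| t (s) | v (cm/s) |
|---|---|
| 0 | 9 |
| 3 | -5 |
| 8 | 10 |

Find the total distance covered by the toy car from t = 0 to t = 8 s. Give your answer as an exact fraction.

676/21 cm

Distance (not displacement) is the total path length: add the absolute areas under v-t.
0–3 s: v = 0 at t = 27/14 s; triangle areas 243/28 + 75/28 = 159/14 cm
3–8 s: v = 0 at t = 14/3 s; triangle areas 25/6 + 50/3 = 125/6 cm
Total distance = 676/21 cm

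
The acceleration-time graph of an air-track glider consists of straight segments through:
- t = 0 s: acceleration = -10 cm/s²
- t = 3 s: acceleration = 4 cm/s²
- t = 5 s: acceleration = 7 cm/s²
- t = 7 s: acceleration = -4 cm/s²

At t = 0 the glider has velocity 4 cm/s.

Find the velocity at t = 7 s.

9 cm/s

Δv equals the area under the a-t graph; then v = v₀ + Δv.
0–3 s: ½(-10 + 4)(3) = -9 cm/s
3–5 s: ½(4 + 7)(2) = 11 cm/s
5–7 s: ½(7 + -4)(2) = 3 cm/s
Δv = 5 cm/s, so v(7) = 4 + (5) = 9 cm/s.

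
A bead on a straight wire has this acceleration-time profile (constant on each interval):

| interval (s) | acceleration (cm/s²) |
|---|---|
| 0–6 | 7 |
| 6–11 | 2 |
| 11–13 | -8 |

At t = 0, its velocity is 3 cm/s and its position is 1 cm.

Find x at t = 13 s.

On each constant-a segment, Δv = aΔt and Δx = v₀Δt + ½aΔt²; chain segment to segment.
0–6 s: v starts 3 cm/s; Δx = 3·6 + ½·7·6² = 144 cm; v ends 45 cm/s.
6–11 s: v starts 45 cm/s; Δx = 45·5 + ½·2·5² = 250 cm; v ends 55 cm/s.
11–13 s: v starts 55 cm/s; Δx = 55·2 + ½·-8·2² = 94 cm; v ends 39 cm/s.
x(13) = 1 + Σ Δx = 489 cm.

489 cm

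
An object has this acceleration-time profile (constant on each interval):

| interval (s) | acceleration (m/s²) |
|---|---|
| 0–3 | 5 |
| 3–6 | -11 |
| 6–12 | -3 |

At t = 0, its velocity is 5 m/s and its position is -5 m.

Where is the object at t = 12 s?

On each constant-a segment, Δv = aΔt and Δx = v₀Δt + ½aΔt²; chain segment to segment.
0–3 s: v starts 5 m/s; Δx = 5·3 + ½·5·3² = 37.5 m; v ends 20 m/s.
3–6 s: v starts 20 m/s; Δx = 20·3 + ½·-11·3² = 10.5 m; v ends -13 m/s.
6–12 s: v starts -13 m/s; Δx = -13·6 + ½·-3·6² = -132 m; v ends -31 m/s.
x(12) = -5 + Σ Δx = -89 m.

-89 m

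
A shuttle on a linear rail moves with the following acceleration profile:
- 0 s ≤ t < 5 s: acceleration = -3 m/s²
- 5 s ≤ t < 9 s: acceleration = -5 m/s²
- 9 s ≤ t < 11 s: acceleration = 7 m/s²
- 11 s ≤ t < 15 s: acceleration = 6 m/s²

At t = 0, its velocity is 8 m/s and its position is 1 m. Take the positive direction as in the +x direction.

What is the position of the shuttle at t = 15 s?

-108.5 m

On each constant-a segment, Δv = aΔt and Δx = v₀Δt + ½aΔt²; chain segment to segment.
0–5 s: v starts 8 m/s; Δx = 8·5 + ½·-3·5² = 2.5 m; v ends -7 m/s.
5–9 s: v starts -7 m/s; Δx = -7·4 + ½·-5·4² = -68 m; v ends -27 m/s.
9–11 s: v starts -27 m/s; Δx = -27·2 + ½·7·2² = -40 m; v ends -13 m/s.
11–15 s: v starts -13 m/s; Δx = -13·4 + ½·6·4² = -4 m; v ends 11 m/s.
x(15) = 1 + Σ Δx = -108.5 m.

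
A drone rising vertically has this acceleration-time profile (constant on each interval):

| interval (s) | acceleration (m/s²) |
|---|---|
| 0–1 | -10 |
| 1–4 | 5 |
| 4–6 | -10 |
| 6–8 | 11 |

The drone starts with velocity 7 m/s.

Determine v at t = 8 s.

14 m/s

Δv equals the area under the a-t graph; then v = v₀ + Δv.
0–1 s: -10 × 1 = -10 m/s
1–4 s: 5 × 3 = 15 m/s
4–6 s: -10 × 2 = -20 m/s
6–8 s: 11 × 2 = 22 m/s
Δv = 7 m/s, so v(8) = 7 + (7) = 14 m/s.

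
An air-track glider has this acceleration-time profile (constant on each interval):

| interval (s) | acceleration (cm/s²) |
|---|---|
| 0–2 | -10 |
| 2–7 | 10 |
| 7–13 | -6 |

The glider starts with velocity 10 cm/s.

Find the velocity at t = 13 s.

Δv equals the area under the a-t graph; then v = v₀ + Δv.
0–2 s: -10 × 2 = -20 cm/s
2–7 s: 10 × 5 = 50 cm/s
7–13 s: -6 × 6 = -36 cm/s
Δv = -6 cm/s, so v(13) = 10 + (-6) = 4 cm/s.

4 cm/s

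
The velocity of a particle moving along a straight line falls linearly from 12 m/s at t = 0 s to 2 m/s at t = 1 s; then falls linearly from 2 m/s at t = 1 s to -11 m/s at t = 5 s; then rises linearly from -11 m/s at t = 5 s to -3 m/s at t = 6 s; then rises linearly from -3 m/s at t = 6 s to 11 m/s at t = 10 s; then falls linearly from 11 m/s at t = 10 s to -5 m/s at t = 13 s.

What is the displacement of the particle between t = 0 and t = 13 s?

7 m

Net displacement equals the area under the velocity-time graph (areas below the axis count negative).
0–1 s: ½(12 + 2)(1) = 7 m
1–5 s: ½(2 + -11)(4) = -18 m
5–6 s: ½(-11 + -3)(1) = -7 m
6–10 s: ½(-3 + 11)(4) = 16 m
10–13 s: ½(11 + -5)(3) = 9 m
Net displacement = 7 m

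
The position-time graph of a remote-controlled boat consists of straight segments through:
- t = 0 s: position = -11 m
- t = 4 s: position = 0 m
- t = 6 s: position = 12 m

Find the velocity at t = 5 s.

6 m/s

Velocity is the slope of the x-t graph on 4–6 s: (12 − 0)/(6 − 4) = 6 m/s.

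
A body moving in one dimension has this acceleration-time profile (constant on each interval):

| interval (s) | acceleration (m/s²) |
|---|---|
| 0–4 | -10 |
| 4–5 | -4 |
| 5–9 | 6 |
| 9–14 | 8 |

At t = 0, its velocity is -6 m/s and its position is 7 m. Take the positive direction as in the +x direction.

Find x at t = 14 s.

-327 m

On each constant-a segment, Δv = aΔt and Δx = v₀Δt + ½aΔt²; chain segment to segment.
0–4 s: v starts -6 m/s; Δx = -6·4 + ½·-10·4² = -104 m; v ends -46 m/s.
4–5 s: v starts -46 m/s; Δx = -46·1 + ½·-4·1² = -48 m; v ends -50 m/s.
5–9 s: v starts -50 m/s; Δx = -50·4 + ½·6·4² = -152 m; v ends -26 m/s.
9–14 s: v starts -26 m/s; Δx = -26·5 + ½·8·5² = -30 m; v ends 14 m/s.
x(14) = 7 + Σ Δx = -327 m.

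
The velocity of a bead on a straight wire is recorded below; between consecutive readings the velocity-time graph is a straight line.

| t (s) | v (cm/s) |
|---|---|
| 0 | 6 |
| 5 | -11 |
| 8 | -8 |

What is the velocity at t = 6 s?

On 5–8 s the graph is linear from -11 to -8 cm/s: v(6) = -11 + (-8 − -11)·(6 − 5)/(8 − 5) = -10 cm/s.

-10 cm/s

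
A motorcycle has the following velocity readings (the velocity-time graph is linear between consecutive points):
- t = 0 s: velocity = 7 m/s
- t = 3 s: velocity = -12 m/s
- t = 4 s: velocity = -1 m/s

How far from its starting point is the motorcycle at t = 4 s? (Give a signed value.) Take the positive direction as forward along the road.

-14 m

Displacement is the signed area under the v-t curve.
0–3 s: ½(7 + -12)(3) = -7.5 m
3–4 s: ½(-12 + -1)(1) = -6.5 m
Net displacement = -14 m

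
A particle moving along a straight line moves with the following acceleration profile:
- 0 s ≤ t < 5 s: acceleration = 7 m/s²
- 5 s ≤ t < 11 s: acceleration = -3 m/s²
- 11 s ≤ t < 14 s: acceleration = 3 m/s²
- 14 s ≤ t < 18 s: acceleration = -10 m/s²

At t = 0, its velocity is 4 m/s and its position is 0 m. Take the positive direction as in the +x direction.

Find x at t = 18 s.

404 m

On each constant-a segment, Δv = aΔt and Δx = v₀Δt + ½aΔt²; chain segment to segment.
0–5 s: v starts 4 m/s; Δx = 4·5 + ½·7·5² = 107.5 m; v ends 39 m/s.
5–11 s: v starts 39 m/s; Δx = 39·6 + ½·-3·6² = 180 m; v ends 21 m/s.
11–14 s: v starts 21 m/s; Δx = 21·3 + ½·3·3² = 76.5 m; v ends 30 m/s.
14–18 s: v starts 30 m/s; Δx = 30·4 + ½·-10·4² = 40 m; v ends -10 m/s.
x(18) = 0 + Σ Δx = 404 m.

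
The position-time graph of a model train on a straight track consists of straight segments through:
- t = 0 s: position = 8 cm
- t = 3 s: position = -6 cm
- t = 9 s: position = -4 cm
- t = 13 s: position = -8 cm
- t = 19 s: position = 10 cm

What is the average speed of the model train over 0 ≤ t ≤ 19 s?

2 cm/s

Average speed = (total path length)/(elapsed time); on a piecewise-linear x-t graph the path length is Σ|Δx|.
0–3 s: |Δx| = |-6 − 8| = 14 cm
3–9 s: |Δx| = |-4 − -6| = 2 cm
9–13 s: |Δx| = |-8 − -4| = 4 cm
13–19 s: |Δx| = |10 − -8| = 18 cm
Total path = 38 cm; average speed = 38/19 = 2 cm/s.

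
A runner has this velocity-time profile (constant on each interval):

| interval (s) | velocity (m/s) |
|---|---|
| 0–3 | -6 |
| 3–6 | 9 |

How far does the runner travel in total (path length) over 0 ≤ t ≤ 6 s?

45 m

Distance (not displacement) is the total path length: add the absolute areas under v-t.
0–3 s: |-6| × 3 = 18 m
3–6 s: |9| × 3 = 27 m
Total distance = 45 m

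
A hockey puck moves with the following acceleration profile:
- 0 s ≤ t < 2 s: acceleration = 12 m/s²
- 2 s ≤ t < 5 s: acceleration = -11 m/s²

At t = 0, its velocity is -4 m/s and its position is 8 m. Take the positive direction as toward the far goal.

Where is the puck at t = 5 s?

On each constant-a segment, Δv = aΔt and Δx = v₀Δt + ½aΔt²; chain segment to segment.
0–2 s: v starts -4 m/s; Δx = -4·2 + ½·12·2² = 16 m; v ends 20 m/s.
2–5 s: v starts 20 m/s; Δx = 20·3 + ½·-11·3² = 10.5 m; v ends -13 m/s.
x(5) = 8 + Σ Δx = 34.5 m.

34.5 m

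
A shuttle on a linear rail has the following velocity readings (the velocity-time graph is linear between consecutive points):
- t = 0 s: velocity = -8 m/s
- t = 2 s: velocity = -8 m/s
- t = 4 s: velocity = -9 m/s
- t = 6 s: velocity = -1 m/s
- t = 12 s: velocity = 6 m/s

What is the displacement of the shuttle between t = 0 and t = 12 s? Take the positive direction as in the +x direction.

-28 m

Net displacement equals the area under the velocity-time graph (areas below the axis count negative).
0–2 s: -8 × 2 = -16 m
2–4 s: ½(-8 + -9)(2) = -17 m
4–6 s: ½(-9 + -1)(2) = -10 m
6–12 s: ½(-1 + 6)(6) = 15 m
Net displacement = -28 m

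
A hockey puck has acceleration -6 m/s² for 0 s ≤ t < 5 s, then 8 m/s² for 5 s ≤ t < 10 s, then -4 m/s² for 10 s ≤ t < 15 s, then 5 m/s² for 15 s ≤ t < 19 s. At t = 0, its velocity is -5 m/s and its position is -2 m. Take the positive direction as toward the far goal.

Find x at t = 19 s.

-222 m

On each constant-a segment, Δv = aΔt and Δx = v₀Δt + ½aΔt²; chain segment to segment.
0–5 s: v starts -5 m/s; Δx = -5·5 + ½·-6·5² = -100 m; v ends -35 m/s.
5–10 s: v starts -35 m/s; Δx = -35·5 + ½·8·5² = -75 m; v ends 5 m/s.
10–15 s: v starts 5 m/s; Δx = 5·5 + ½·-4·5² = -25 m; v ends -15 m/s.
15–19 s: v starts -15 m/s; Δx = -15·4 + ½·5·4² = -20 m; v ends 5 m/s.
x(19) = -2 + Σ Δx = -222 m.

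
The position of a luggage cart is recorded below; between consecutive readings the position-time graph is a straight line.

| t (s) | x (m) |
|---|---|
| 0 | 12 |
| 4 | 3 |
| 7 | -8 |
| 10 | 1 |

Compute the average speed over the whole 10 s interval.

Average speed = (total path length)/(elapsed time); on a piecewise-linear x-t graph the path length is Σ|Δx|.
0–4 s: |Δx| = |3 − 12| = 9 m
4–7 s: |Δx| = |-8 − 3| = 11 m
7–10 s: |Δx| = |1 − -8| = 9 m
Total path = 29 m; average speed = 29/10 = 2.9 m/s.

2.9 m/s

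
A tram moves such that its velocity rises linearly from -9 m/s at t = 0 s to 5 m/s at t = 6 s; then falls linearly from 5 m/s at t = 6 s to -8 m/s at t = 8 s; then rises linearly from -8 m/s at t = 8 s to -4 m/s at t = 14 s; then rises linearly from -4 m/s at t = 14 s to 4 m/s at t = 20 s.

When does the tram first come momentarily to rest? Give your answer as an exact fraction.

t = 27/7 s

v changes sign on 0–6 s (from -9 to 5); the graph is linear there, so v = 0 at t = 0 + (9)·(6 − 0)/(5 − -9) = 27/7 s.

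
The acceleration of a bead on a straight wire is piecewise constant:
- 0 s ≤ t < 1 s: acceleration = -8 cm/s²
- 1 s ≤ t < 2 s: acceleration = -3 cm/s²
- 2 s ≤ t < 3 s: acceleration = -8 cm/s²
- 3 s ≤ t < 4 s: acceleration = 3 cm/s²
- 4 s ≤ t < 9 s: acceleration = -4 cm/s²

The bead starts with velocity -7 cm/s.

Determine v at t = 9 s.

-43 cm/s

Δv equals the area under the a-t graph; then v = v₀ + Δv.
0–1 s: -8 × 1 = -8 cm/s
1–2 s: -3 × 1 = -3 cm/s
2–3 s: -8 × 1 = -8 cm/s
3–4 s: 3 × 1 = 3 cm/s
4–9 s: -4 × 5 = -20 cm/s
Δv = -36 cm/s, so v(9) = -7 + (-36) = -43 cm/s.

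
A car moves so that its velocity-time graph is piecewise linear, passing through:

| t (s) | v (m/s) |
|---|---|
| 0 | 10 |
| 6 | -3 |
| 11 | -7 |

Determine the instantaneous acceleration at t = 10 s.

-0.8 m/s²

Acceleration is the slope of the v-t graph on 6–11 s: (-7 − -3)/(11 − 6) = -0.8 m/s².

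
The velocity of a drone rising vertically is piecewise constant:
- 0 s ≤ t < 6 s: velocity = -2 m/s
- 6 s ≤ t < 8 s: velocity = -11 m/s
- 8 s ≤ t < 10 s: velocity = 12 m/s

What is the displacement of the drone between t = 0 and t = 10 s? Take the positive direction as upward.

Displacement is the signed area under the v-t curve.
0–6 s: -2 × 6 = -12 m
6–8 s: -11 × 2 = -22 m
8–10 s: 12 × 2 = 24 m
Net displacement = -10 m

-10 m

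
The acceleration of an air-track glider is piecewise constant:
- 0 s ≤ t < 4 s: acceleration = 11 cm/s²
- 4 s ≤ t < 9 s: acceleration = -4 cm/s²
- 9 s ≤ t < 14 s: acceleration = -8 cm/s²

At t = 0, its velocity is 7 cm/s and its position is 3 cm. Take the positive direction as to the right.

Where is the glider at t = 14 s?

379 cm

On each constant-a segment, Δv = aΔt and Δx = v₀Δt + ½aΔt²; chain segment to segment.
0–4 s: v starts 7 cm/s; Δx = 7·4 + ½·11·4² = 116 cm; v ends 51 cm/s.
4–9 s: v starts 51 cm/s; Δx = 51·5 + ½·-4·5² = 205 cm; v ends 31 cm/s.
9–14 s: v starts 31 cm/s; Δx = 31·5 + ½·-8·5² = 55 cm; v ends -9 cm/s.
x(14) = 3 + Σ Δx = 379 cm.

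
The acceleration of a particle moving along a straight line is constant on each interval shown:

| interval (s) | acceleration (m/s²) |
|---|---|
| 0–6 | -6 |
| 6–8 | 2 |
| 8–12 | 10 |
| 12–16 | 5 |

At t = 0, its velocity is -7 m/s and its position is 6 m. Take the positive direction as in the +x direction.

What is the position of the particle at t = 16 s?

On each constant-a segment, Δv = aΔt and Δx = v₀Δt + ½aΔt²; chain segment to segment.
0–6 s: v starts -7 m/s; Δx = -7·6 + ½·-6·6² = -150 m; v ends -43 m/s.
6–8 s: v starts -43 m/s; Δx = -43·2 + ½·2·2² = -82 m; v ends -39 m/s.
8–12 s: v starts -39 m/s; Δx = -39·4 + ½·10·4² = -76 m; v ends 1 m/s.
12–16 s: v starts 1 m/s; Δx = 1·4 + ½·5·4² = 44 m; v ends 21 m/s.
x(16) = 6 + Σ Δx = -258 m.

-258 m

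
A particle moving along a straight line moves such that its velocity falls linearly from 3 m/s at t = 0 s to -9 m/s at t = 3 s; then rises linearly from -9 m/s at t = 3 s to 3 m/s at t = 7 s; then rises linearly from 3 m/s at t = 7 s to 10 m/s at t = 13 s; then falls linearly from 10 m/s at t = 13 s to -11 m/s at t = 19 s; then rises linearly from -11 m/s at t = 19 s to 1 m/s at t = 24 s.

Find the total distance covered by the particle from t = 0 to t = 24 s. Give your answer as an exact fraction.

2567/21 m

Distance (not displacement) is the total path length: add the absolute areas under v-t.
0–3 s: v = 0 at t = 0.75 s; triangle areas 1.125 + 10.125 = 11.25 m
3–7 s: v = 0 at t = 6 s; triangle areas 13.5 + 1.5 = 15 m
7–13 s: |½(3 + 10)(6)| = 39 m
13–19 s: v = 0 at t = 111/7 s; triangle areas 100/7 + 121/7 = 221/7 m
19–24 s: v = 0 at t = 283/12 s; triangle areas 605/24 + 5/24 = 305/12 m
Total distance = 2567/21 m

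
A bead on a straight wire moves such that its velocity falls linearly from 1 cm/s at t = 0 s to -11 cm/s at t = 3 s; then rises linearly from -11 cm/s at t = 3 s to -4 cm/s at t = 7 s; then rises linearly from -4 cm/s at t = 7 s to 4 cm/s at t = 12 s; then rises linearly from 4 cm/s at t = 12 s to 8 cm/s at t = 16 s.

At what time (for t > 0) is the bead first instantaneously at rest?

v changes sign on 0–3 s (from 1 to -11); the graph is linear there, so v = 0 at t = 0 + (-1)·(3 − 0)/(-11 − 1) = 0.25 s.

t = 0.25 s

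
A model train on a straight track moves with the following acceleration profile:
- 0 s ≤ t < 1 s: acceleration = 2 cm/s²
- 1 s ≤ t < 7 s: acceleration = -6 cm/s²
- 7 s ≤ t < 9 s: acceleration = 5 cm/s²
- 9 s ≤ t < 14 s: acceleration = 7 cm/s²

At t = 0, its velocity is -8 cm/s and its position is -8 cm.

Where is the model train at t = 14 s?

On each constant-a segment, Δv = aΔt and Δx = v₀Δt + ½aΔt²; chain segment to segment.
0–1 s: v starts -8 cm/s; Δx = -8·1 + ½·2·1² = -7 cm; v ends -6 cm/s.
1–7 s: v starts -6 cm/s; Δx = -6·6 + ½·-6·6² = -144 cm; v ends -42 cm/s.
7–9 s: v starts -42 cm/s; Δx = -42·2 + ½·5·2² = -74 cm; v ends -32 cm/s.
9–14 s: v starts -32 cm/s; Δx = -32·5 + ½·7·5² = -72.5 cm; v ends 3 cm/s.
x(14) = -8 + Σ Δx = -305.5 cm.

-305.5 cm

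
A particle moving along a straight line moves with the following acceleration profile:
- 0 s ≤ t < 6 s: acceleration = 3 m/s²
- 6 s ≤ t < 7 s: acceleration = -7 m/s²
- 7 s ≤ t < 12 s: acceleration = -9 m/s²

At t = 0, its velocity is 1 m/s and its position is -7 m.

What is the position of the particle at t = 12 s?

16 m

On each constant-a segment, Δv = aΔt and Δx = v₀Δt + ½aΔt²; chain segment to segment.
0–6 s: v starts 1 m/s; Δx = 1·6 + ½·3·6² = 60 m; v ends 19 m/s.
6–7 s: v starts 19 m/s; Δx = 19·1 + ½·-7·1² = 15.5 m; v ends 12 m/s.
7–12 s: v starts 12 m/s; Δx = 12·5 + ½·-9·5² = -52.5 m; v ends -33 m/s.
x(12) = -7 + Σ Δx = 16 m.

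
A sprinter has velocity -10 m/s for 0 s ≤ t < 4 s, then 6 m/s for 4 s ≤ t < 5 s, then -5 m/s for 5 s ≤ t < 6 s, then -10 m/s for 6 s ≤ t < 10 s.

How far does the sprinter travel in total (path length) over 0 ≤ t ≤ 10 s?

Distance (not displacement) is the total path length: add the absolute areas under v-t.
0–4 s: |-10| × 4 = 40 m
4–5 s: |6| × 1 = 6 m
5–6 s: |-5| × 1 = 5 m
6–10 s: |-10| × 4 = 40 m
Total distance = 91 m

91 m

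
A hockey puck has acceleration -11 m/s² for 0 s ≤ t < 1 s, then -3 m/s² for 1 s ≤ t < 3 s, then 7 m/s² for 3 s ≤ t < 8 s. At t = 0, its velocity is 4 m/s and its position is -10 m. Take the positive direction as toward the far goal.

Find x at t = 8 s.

-9 m

On each constant-a segment, Δv = aΔt and Δx = v₀Δt + ½aΔt²; chain segment to segment.
0–1 s: v starts 4 m/s; Δx = 4·1 + ½·-11·1² = -1.5 m; v ends -7 m/s.
1–3 s: v starts -7 m/s; Δx = -7·2 + ½·-3·2² = -20 m; v ends -13 m/s.
3–8 s: v starts -13 m/s; Δx = -13·5 + ½·7·5² = 22.5 m; v ends 22 m/s.
x(8) = -10 + Σ Δx = -9 m.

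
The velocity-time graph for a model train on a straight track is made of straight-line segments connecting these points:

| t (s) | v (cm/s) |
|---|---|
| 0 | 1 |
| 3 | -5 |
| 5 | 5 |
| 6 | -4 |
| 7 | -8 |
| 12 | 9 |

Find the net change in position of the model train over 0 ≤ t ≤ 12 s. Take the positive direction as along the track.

Net displacement equals the area under the velocity-time graph (areas below the axis count negative).
0–3 s: ½(1 + -5)(3) = -6 cm
3–5 s: ½(-5 + 5)(2) = 0 cm
5–6 s: ½(5 + -4)(1) = 0.5 cm
6–7 s: ½(-4 + -8)(1) = -6 cm
7–12 s: ½(-8 + 9)(5) = 2.5 cm
Net displacement = -9 cm

-9 cm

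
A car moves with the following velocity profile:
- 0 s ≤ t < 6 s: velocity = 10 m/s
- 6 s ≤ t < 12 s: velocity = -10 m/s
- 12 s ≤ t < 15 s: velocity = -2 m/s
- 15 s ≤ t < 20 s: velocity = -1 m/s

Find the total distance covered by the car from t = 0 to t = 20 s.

131 m

Total distance travelled is ∫|v| dt — sum the magnitudes of each area piece.
0–6 s: |10| × 6 = 60 m
6–12 s: |-10| × 6 = 60 m
12–15 s: |-2| × 3 = 6 m
15–20 s: |-1| × 5 = 5 m
Total distance = 131 m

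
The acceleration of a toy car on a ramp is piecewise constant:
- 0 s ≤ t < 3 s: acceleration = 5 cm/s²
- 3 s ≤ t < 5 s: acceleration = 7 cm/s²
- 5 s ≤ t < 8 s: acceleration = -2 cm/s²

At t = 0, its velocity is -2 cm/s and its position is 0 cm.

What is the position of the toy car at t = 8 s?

On each constant-a segment, Δv = aΔt and Δx = v₀Δt + ½aΔt²; chain segment to segment.
0–3 s: v starts -2 cm/s; Δx = -2·3 + ½·5·3² = 16.5 cm; v ends 13 cm/s.
3–5 s: v starts 13 cm/s; Δx = 13·2 + ½·7·2² = 40 cm; v ends 27 cm/s.
5–8 s: v starts 27 cm/s; Δx = 27·3 + ½·-2·3² = 72 cm; v ends 21 cm/s.
x(8) = 0 + Σ Δx = 128.5 cm.

128.5 cm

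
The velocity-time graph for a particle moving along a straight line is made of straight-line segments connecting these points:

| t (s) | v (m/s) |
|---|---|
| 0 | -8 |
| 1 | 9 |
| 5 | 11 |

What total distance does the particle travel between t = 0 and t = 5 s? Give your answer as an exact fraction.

1505/34 m

Total distance travelled is ∫|v| dt — sum the magnitudes of each area piece.
0–1 s: v = 0 at t = 8/17 s; triangle areas 32/17 + 81/34 = 145/34 m
1–5 s: |½(9 + 11)(4)| = 40 m
Total distance = 1505/34 m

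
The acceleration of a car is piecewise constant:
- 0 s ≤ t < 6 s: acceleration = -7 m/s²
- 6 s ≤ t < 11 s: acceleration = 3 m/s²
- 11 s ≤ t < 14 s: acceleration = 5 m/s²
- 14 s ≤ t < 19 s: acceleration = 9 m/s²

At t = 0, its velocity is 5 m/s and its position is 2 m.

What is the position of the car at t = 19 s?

On each constant-a segment, Δv = aΔt and Δx = v₀Δt + ½aΔt²; chain segment to segment.
0–6 s: v starts 5 m/s; Δx = 5·6 + ½·-7·6² = -96 m; v ends -37 m/s.
6–11 s: v starts -37 m/s; Δx = -37·5 + ½·3·5² = -147.5 m; v ends -22 m/s.
11–14 s: v starts -22 m/s; Δx = -22·3 + ½·5·3² = -43.5 m; v ends -7 m/s.
14–19 s: v starts -7 m/s; Δx = -7·5 + ½·9·5² = 77.5 m; v ends 38 m/s.
x(19) = 2 + Σ Δx = -207.5 m.

-207.5 m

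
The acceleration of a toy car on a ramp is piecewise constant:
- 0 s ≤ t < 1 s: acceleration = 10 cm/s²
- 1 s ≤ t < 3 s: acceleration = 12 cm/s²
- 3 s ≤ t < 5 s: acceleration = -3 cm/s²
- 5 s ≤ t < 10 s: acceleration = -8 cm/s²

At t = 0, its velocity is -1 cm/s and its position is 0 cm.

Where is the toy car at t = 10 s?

141 cm

On each constant-a segment, Δv = aΔt and Δx = v₀Δt + ½aΔt²; chain segment to segment.
0–1 s: v starts -1 cm/s; Δx = -1·1 + ½·10·1² = 4 cm; v ends 9 cm/s.
1–3 s: v starts 9 cm/s; Δx = 9·2 + ½·12·2² = 42 cm; v ends 33 cm/s.
3–5 s: v starts 33 cm/s; Δx = 33·2 + ½·-3·2² = 60 cm; v ends 27 cm/s.
5–10 s: v starts 27 cm/s; Δx = 27·5 + ½·-8·5² = 35 cm; v ends -13 cm/s.
x(10) = 0 + Σ Δx = 141 cm.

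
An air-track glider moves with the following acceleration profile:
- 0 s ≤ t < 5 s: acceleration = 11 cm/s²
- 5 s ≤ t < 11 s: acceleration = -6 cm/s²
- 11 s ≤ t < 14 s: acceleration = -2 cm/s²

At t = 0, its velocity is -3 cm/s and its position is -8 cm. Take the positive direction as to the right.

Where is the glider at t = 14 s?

357.5 cm

On each constant-a segment, Δv = aΔt and Δx = v₀Δt + ½aΔt²; chain segment to segment.
0–5 s: v starts -3 cm/s; Δx = -3·5 + ½·11·5² = 122.5 cm; v ends 52 cm/s.
5–11 s: v starts 52 cm/s; Δx = 52·6 + ½·-6·6² = 204 cm; v ends 16 cm/s.
11–14 s: v starts 16 cm/s; Δx = 16·3 + ½·-2·3² = 39 cm; v ends 10 cm/s.
x(14) = -8 + Σ Δx = 357.5 cm.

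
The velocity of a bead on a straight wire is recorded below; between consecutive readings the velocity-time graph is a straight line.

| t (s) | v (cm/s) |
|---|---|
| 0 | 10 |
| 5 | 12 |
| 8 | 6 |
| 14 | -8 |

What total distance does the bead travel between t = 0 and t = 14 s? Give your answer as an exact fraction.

Total distance travelled is ∫|v| dt — sum the magnitudes of each area piece.
0–5 s: |½(10 + 12)(5)| = 55 cm
5–8 s: |½(12 + 6)(3)| = 27 cm
8–14 s: v = 0 at t = 74/7 s; triangle areas 54/7 + 96/7 = 150/7 cm
Total distance = 724/7 cm

724/7 cm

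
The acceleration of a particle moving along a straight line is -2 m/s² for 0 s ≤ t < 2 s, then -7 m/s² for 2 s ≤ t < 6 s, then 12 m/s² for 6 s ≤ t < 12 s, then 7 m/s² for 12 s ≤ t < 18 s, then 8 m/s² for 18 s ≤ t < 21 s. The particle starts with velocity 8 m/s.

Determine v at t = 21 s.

Δv equals the area under the a-t graph; then v = v₀ + Δv.
0–2 s: -2 × 2 = -4 m/s
2–6 s: -7 × 4 = -28 m/s
6–12 s: 12 × 6 = 72 m/s
12–18 s: 7 × 6 = 42 m/s
18–21 s: 8 × 3 = 24 m/s
Δv = 106 m/s, so v(21) = 8 + (106) = 114 m/s.

114 m/s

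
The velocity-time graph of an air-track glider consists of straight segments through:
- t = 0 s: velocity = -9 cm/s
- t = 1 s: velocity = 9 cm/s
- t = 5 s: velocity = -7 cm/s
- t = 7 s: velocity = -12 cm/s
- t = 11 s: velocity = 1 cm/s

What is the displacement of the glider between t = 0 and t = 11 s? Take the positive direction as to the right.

-37 cm

Net displacement equals the area under the velocity-time graph (areas below the axis count negative).
0–1 s: ½(-9 + 9)(1) = 0 cm
1–5 s: ½(9 + -7)(4) = 4 cm
5–7 s: ½(-7 + -12)(2) = -19 cm
7–11 s: ½(-12 + 1)(4) = -22 cm
Net displacement = -37 cm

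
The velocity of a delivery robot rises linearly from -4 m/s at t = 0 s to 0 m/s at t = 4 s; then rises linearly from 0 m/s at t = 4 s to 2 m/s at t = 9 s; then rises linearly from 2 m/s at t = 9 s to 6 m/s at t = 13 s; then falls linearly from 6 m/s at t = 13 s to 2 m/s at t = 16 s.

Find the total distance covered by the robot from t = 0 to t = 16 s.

41 m

Distance (not displacement) is the total path length: add the absolute areas under v-t.
0–4 s: |½(-4 + 0)(4)| = 8 m
4–9 s: |½(0 + 2)(5)| = 5 m
9–13 s: |½(2 + 6)(4)| = 16 m
13–16 s: |½(6 + 2)(3)| = 12 m
Total distance = 41 m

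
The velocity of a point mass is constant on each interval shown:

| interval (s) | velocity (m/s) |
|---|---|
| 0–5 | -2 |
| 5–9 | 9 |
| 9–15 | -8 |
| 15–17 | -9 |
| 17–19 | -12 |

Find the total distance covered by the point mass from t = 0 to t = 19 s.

136 m

Total distance travelled is ∫|v| dt — sum the magnitudes of each area piece.
0–5 s: |-2| × 5 = 10 m
5–9 s: |9| × 4 = 36 m
9–15 s: |-8| × 6 = 48 m
15–17 s: |-9| × 2 = 18 m
17–19 s: |-12| × 2 = 24 m
Total distance = 136 m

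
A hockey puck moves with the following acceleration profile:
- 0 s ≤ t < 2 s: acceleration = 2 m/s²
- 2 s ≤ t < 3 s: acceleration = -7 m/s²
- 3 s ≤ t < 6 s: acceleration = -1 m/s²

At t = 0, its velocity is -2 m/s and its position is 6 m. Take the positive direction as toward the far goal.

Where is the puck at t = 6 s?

-15 m

On each constant-a segment, Δv = aΔt and Δx = v₀Δt + ½aΔt²; chain segment to segment.
0–2 s: v starts -2 m/s; Δx = -2·2 + ½·2·2² = 0 m; v ends 2 m/s.
2–3 s: v starts 2 m/s; Δx = 2·1 + ½·-7·1² = -1.5 m; v ends -5 m/s.
3–6 s: v starts -5 m/s; Δx = -5·3 + ½·-1·3² = -19.5 m; v ends -8 m/s.
x(6) = 6 + Σ Δx = -15 m.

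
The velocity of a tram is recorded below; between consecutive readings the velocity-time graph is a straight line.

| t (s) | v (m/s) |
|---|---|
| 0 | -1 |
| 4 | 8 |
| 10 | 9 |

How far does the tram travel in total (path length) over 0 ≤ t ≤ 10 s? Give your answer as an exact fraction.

Total distance travelled is ∫|v| dt — sum the magnitudes of each area piece.
0–4 s: v = 0 at t = 4/9 s; triangle areas 2/9 + 128/9 = 130/9 m
4–10 s: |½(8 + 9)(6)| = 51 m
Total distance = 589/9 m

589/9 m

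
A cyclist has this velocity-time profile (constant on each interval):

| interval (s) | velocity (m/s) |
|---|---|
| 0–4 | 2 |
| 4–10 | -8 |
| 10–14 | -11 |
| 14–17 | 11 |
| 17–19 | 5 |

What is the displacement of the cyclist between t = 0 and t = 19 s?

-41 m

Displacement is the signed area under the v-t curve.
0–4 s: 2 × 4 = 8 m
4–10 s: -8 × 6 = -48 m
10–14 s: -11 × 4 = -44 m
14–17 s: 11 × 3 = 33 m
17–19 s: 5 × 2 = 10 m
Net displacement = -41 m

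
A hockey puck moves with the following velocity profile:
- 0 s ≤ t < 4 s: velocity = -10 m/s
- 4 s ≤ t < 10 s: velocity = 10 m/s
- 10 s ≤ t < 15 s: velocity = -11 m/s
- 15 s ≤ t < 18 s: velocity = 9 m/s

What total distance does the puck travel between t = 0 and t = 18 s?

Distance (not displacement) is the total path length: add the absolute areas under v-t.
0–4 s: |-10| × 4 = 40 m
4–10 s: |10| × 6 = 60 m
10–15 s: |-11| × 5 = 55 m
15–18 s: |9| × 3 = 27 m
Total distance = 182 m

182 m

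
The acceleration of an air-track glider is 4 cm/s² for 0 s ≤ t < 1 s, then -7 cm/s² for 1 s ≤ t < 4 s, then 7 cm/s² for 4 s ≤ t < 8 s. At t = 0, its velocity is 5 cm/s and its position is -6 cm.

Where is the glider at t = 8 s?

4.5 cm

On each constant-a segment, Δv = aΔt and Δx = v₀Δt + ½aΔt²; chain segment to segment.
0–1 s: v starts 5 cm/s; Δx = 5·1 + ½·4·1² = 7 cm; v ends 9 cm/s.
1–4 s: v starts 9 cm/s; Δx = 9·3 + ½·-7·3² = -4.5 cm; v ends -12 cm/s.
4–8 s: v starts -12 cm/s; Δx = -12·4 + ½·7·4² = 8 cm; v ends 16 cm/s.
x(8) = -6 + Σ Δx = 4.5 cm.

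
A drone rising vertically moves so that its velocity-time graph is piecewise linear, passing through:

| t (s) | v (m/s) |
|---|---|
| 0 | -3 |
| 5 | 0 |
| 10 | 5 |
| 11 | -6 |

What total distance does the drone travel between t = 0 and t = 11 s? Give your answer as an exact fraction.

501/22 m

Distance (not displacement) is the total path length: add the absolute areas under v-t.
0–5 s: |½(-3 + 0)(5)| = 7.5 m
5–10 s: |½(0 + 5)(5)| = 12.5 m
10–11 s: v = 0 at t = 115/11 s; triangle areas 25/22 + 18/11 = 61/22 m
Total distance = 501/22 m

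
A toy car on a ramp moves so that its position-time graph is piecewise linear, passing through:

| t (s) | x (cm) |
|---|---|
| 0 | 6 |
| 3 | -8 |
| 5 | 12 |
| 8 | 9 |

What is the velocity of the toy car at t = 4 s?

10 cm/s

Velocity is the slope of the x-t graph on 3–5 s: (12 − -8)/(5 − 3) = 10 cm/s.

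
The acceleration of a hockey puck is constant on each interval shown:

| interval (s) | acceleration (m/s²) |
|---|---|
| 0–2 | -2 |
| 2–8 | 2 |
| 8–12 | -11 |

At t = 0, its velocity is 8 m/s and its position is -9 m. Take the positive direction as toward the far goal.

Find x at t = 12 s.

39 m

On each constant-a segment, Δv = aΔt and Δx = v₀Δt + ½aΔt²; chain segment to segment.
0–2 s: v starts 8 m/s; Δx = 8·2 + ½·-2·2² = 12 m; v ends 4 m/s.
2–8 s: v starts 4 m/s; Δx = 4·6 + ½·2·6² = 60 m; v ends 16 m/s.
8–12 s: v starts 16 m/s; Δx = 16·4 + ½·-11·4² = -24 m; v ends -28 m/s.
x(12) = -9 + Σ Δx = 39 m.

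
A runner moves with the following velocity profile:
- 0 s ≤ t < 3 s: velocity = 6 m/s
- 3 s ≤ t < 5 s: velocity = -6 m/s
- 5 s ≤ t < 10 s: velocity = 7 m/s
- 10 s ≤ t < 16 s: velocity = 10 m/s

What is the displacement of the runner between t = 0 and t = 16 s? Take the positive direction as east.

101 m

Displacement is the signed area under the v-t curve.
0–3 s: 6 × 3 = 18 m
3–5 s: -6 × 2 = -12 m
5–10 s: 7 × 5 = 35 m
10–16 s: 10 × 6 = 60 m
Net displacement = 101 m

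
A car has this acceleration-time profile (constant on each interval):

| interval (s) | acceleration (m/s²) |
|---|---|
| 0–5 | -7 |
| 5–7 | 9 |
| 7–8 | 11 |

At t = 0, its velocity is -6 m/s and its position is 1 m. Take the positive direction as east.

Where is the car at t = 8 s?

-198 m

On each constant-a segment, Δv = aΔt and Δx = v₀Δt + ½aΔt²; chain segment to segment.
0–5 s: v starts -6 m/s; Δx = -6·5 + ½·-7·5² = -117.5 m; v ends -41 m/s.
5–7 s: v starts -41 m/s; Δx = -41·2 + ½·9·2² = -64 m; v ends -23 m/s.
7–8 s: v starts -23 m/s; Δx = -23·1 + ½·11·1² = -17.5 m; v ends -12 m/s.
x(8) = 1 + Σ Δx = -198 m.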